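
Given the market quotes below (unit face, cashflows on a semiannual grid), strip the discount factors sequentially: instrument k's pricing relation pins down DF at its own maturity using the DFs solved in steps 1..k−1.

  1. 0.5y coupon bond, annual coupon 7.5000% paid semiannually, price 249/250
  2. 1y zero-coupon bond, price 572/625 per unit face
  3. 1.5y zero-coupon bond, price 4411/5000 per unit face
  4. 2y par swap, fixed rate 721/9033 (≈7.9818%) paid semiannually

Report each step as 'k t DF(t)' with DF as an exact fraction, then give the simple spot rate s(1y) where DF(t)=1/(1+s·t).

1 1/2 24/25
2 1 572/625
3 3/2 4411/5000
4 2 4279/5000
s(1y) = (1/(572/625) − 1)/(1) = 53/572 ≈ 9.2657%

step 1 [0.5y] bond c/2=3/80: DF=(249/250 − 3/80·(0))/(1+3/80) = 24/25 ≈ 0.960000
step 2 [1y] zero: DF = P = 572/625 ≈ 0.915200
step 3 [1.5y] zero: DF = P = 4411/5000 ≈ 0.882200
step 4 [2y] swap r/2=721/18066: DF=(1 − 721/18066·(0.960000+0.915200+0.882200))/(1+721/18066) = 4279/5000 ≈ 0.855800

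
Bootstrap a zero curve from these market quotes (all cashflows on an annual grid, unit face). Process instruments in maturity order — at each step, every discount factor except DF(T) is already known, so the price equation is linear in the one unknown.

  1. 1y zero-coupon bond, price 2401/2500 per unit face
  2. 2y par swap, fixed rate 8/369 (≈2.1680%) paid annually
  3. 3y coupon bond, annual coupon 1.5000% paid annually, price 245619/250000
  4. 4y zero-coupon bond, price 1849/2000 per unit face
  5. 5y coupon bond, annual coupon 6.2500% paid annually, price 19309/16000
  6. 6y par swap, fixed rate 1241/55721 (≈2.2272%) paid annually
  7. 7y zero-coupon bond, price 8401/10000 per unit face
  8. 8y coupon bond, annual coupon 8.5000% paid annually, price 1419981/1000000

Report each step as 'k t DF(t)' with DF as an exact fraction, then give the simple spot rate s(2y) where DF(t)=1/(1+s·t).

step 1 [1y] zero: DF = P = 2401/2500 ≈ 0.960400
step 2 [2y] swap r/1=8/369: DF=(1 − 8/369·(0.960400))/(1+8/369) = 599/625 ≈ 0.958400
step 3 [3y] bond c/1=3/200: DF=(245619/250000 − 3/200·(0.960400+0.958400))/(1+3/200) = 2349/2500 ≈ 0.939600
step 4 [4y] zero: DF = P = 1849/2000 ≈ 0.924500
step 5 [5y] bond c/1=1/16: DF=(19309/16000 − 1/16·(0.960400+0.958400+0.939600+0.924500))/(1+1/16) = 9133/10000 ≈ 0.913300
step 6 [6y] swap r/1=1241/55721: DF=(1 − 1241/55721·(0.960400+0.958400+0.939600+0.924500+0.913300))/(1+1241/55721) = 8759/10000 ≈ 0.875900
step 7 [7y] zero: DF = P = 8401/10000 ≈ 0.840100
step 8 [8y] bond c/1=17/200: DF=(1419981/1000000 − 17/200·(0.960400+0.958400+0.939600+0.924500+0.913300+0.875900+0.840100))/(1+17/200) = 504/625 ≈ 0.806400

1 1 2401/2500
2 2 599/625
3 3 2349/2500
4 4 1849/2000
5 5 9133/10000
6 6 8759/10000
7 7 8401/10000
8 8 504/625
s(2y) = (1/(599/625) − 1)/(2) = 13/599 ≈ 2.1703%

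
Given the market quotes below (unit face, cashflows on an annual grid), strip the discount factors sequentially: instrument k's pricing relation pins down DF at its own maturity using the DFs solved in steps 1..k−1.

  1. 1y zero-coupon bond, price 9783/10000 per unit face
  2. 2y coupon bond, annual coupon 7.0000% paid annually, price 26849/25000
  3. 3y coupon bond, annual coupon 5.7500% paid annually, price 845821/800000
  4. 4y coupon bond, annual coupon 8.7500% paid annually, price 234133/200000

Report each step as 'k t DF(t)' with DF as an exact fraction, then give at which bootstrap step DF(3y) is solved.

step 1 [1y] zero: DF = P = 9783/10000 ≈ 0.978300
step 2 [2y] bond c/1=7/100: DF=(26849/25000 − 7/100·(0.978300))/(1+7/100) = 9397/10000 ≈ 0.939700
step 3 [3y] bond c/1=23/400: DF=(845821/800000 − 23/400·(0.978300+0.939700))/(1+23/400) = 1791/2000 ≈ 0.895500
step 4 [4y] bond c/1=7/80: DF=(234133/200000 − 7/80·(0.978300+0.939700+0.895500))/(1+7/80) = 8501/10000 ≈ 0.850100

1 1 9783/10000
2 2 9397/10000
3 3 1791/2000
4 4 8501/10000
DF(3y) is solved at step 3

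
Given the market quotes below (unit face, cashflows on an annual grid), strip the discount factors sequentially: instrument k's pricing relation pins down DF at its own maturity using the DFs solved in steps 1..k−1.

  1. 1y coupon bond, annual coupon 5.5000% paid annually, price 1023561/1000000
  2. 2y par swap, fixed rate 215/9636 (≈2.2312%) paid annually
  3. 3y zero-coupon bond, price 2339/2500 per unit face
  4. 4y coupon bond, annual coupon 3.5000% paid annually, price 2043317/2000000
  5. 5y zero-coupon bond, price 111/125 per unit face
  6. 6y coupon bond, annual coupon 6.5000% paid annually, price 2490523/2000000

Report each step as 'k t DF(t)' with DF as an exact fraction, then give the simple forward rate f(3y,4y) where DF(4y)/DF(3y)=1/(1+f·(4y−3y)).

1 1 4851/5000
2 2 957/1000
3 3 2339/2500
4 4 8903/10000
5 5 111/125
6 6 443/500
f(3y,4y) = ((2339/2500)/(8903/10000) − 1)/(1) = 453/8903 ≈ 5.0882%

step 1 [1y] bond c/1=11/200: DF=(1023561/1000000 − 11/200·(0))/(1+11/200) = 4851/5000 ≈ 0.970200
step 2 [2y] swap r/1=215/9636: DF=(1 − 215/9636·(0.970200))/(1+215/9636) = 957/1000 ≈ 0.957000
step 3 [3y] zero: DF = P = 2339/2500 ≈ 0.935600
step 4 [4y] bond c/1=7/200: DF=(2043317/2000000 − 7/200·(0.970200+0.957000+0.935600))/(1+7/200) = 8903/10000 ≈ 0.890300
step 5 [5y] zero: DF = P = 111/125 ≈ 0.888000
step 6 [6y] bond c/1=13/200: DF=(2490523/2000000 − 13/200·(0.970200+0.957000+0.935600+0.890300+0.888000))/(1+13/200) = 443/500 ≈ 0.886000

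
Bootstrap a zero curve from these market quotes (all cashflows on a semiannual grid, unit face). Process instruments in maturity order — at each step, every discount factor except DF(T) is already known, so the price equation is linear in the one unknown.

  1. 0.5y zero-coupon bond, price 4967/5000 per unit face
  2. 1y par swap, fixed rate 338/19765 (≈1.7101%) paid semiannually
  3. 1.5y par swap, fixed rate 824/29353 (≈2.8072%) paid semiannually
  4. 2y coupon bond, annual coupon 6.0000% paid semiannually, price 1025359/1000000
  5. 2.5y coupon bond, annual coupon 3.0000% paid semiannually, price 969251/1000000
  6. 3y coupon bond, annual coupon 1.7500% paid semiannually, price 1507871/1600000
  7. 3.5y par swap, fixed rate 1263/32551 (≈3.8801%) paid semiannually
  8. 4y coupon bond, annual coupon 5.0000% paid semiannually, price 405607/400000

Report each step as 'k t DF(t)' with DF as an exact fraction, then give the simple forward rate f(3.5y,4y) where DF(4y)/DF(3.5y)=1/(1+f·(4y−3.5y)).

step 1 [0.5y] zero: DF = P = 4967/5000 ≈ 0.993400
step 2 [1y] swap r/2=169/19765: DF=(1 − 169/19765·(0.993400))/(1+169/19765) = 9831/10000 ≈ 0.983100
step 3 [1.5y] swap r/2=412/29353: DF=(1 − 412/29353·(0.993400+0.983100))/(1+412/29353) = 2397/2500 ≈ 0.958800
step 4 [2y] bond c/2=3/100: DF=(1025359/1000000 − 3/100·(0.993400+0.983100+0.958800))/(1+3/100) = 91/100 ≈ 0.910000
step 5 [2.5y] bond c/2=3/200: DF=(969251/1000000 − 3/200·(0.993400+0.983100+0.958800+0.910000))/(1+3/200) = 8981/10000 ≈ 0.898100
step 6 [3y] bond c/2=7/800: DF=(1507871/1600000 − 7/800·(0.993400+0.983100+0.958800+0.910000+0.898100))/(1+7/800) = 8931/10000 ≈ 0.893100
step 7 [3.5y] swap r/2=1263/65102: DF=(1 − 1263/65102·(0.993400+0.983100+0.958800+0.910000+0.898100+0.893100))/(1+1263/65102) = 8737/10000 ≈ 0.873700
step 8 [4y] bond c/2=1/40: DF=(405607/400000 − 1/40·(0.993400+0.983100+0.958800+0.910000+0.898100+0.893100+0.873700))/(1+1/40) = 1661/2000 ≈ 0.830500

1 1/2 4967/5000
2 1 9831/10000
3 3/2 2397/2500
4 2 91/100
5 5/2 8981/10000
6 3 8931/10000
7 7/2 8737/10000
8 4 1661/2000
f(3.5y,4y) = ((8737/10000)/(1661/2000) − 1)/(1/2) = 864/8305 ≈ 10.4034%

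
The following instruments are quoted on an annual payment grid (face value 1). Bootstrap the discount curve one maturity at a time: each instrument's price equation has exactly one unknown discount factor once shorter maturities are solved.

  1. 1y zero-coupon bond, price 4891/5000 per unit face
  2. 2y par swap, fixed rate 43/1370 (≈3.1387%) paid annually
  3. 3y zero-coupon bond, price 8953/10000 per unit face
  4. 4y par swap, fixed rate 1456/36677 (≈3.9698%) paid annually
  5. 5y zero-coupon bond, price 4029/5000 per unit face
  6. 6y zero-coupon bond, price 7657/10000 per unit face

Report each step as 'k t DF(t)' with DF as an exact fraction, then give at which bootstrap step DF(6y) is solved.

1 1 4891/5000
2 2 4699/5000
3 3 8953/10000
4 4 534/625
5 5 4029/5000
6 6 7657/10000
DF(6y) is solved at step 6

step 1 [1y] zero: DF = P = 4891/5000 ≈ 0.978200
step 2 [2y] swap r/1=43/1370: DF=(1 − 43/1370·(0.978200))/(1+43/1370) = 4699/5000 ≈ 0.939800
step 3 [3y] zero: DF = P = 8953/10000 ≈ 0.895300
step 4 [4y] swap r/1=1456/36677: DF=(1 − 1456/36677·(0.978200+0.939800+0.895300))/(1+1456/36677) = 534/625 ≈ 0.854400
step 5 [5y] zero: DF = P = 4029/5000 ≈ 0.805800
step 6 [6y] zero: DF = P = 7657/10000 ≈ 0.765700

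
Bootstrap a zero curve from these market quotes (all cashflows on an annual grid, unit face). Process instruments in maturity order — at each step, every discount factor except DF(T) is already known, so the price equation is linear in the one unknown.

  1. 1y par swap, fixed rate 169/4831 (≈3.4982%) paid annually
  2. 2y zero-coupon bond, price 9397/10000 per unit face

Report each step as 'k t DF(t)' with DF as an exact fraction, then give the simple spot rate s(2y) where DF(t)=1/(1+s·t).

step 1 [1y] swap r/1=169/4831: DF=(1 − 169/4831·(0))/(1+169/4831) = 4831/5000 ≈ 0.966200
step 2 [2y] zero: DF = P = 9397/10000 ≈ 0.939700

1 1 4831/5000
2 2 9397/10000
s(2y) = (1/(9397/10000) − 1)/(2) = 603/18794 ≈ 3.2085%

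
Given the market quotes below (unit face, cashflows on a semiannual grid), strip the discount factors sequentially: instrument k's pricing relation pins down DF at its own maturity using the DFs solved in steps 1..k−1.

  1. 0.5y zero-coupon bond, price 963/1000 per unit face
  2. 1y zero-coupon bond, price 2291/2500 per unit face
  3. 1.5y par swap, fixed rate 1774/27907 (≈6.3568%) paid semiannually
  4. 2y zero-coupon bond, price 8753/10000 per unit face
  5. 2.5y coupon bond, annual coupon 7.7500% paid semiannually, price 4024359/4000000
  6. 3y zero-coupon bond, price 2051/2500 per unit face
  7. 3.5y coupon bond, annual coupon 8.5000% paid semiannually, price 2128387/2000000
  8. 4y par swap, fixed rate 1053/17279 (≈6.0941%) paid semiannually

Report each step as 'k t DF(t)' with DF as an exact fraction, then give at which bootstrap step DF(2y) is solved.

1 1/2 963/1000
2 1 2291/2500
3 3/2 9113/10000
4 2 8753/10000
5 5/2 4159/5000
6 3 2051/2500
7 7/2 201/250
8 4 3947/5000
DF(2y) is solved at step 4

step 1 [0.5y] zero: DF = P = 963/1000 ≈ 0.963000
step 2 [1y] zero: DF = P = 2291/2500 ≈ 0.916400
step 3 [1.5y] swap r/2=887/27907: DF=(1 − 887/27907·(0.963000+0.916400))/(1+887/27907) = 9113/10000 ≈ 0.911300
step 4 [2y] zero: DF = P = 8753/10000 ≈ 0.875300
step 5 [2.5y] bond c/2=31/800: DF=(4024359/4000000 − 31/800·(0.963000+0.916400+0.911300+0.875300))/(1+31/800) = 4159/5000 ≈ 0.831800
step 6 [3y] zero: DF = P = 2051/2500 ≈ 0.820400
step 7 [3.5y] bond c/2=17/400: DF=(2128387/2000000 − 17/400·(0.963000+0.916400+0.911300+0.875300+0.831800+0.820400))/(1+17/400) = 201/250 ≈ 0.804000
step 8 [4y] swap r/2=1053/34558: DF=(1 − 1053/34558·(0.963000+0.916400+0.911300+0.875300+0.831800+0.820400+0.804000))/(1+1053/34558) = 3947/5000 ≈ 0.789400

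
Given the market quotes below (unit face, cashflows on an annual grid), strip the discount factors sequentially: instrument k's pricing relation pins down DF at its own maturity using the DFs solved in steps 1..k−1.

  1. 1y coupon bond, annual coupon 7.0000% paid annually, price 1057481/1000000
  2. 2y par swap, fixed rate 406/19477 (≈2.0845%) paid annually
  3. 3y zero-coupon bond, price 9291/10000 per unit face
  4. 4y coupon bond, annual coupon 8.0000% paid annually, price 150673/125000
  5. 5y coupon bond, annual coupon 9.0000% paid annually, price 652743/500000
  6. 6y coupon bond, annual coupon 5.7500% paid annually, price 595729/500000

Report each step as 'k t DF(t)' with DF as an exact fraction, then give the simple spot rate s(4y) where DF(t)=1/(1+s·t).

1 1 9883/10000
2 2 4797/5000
3 3 9291/10000
4 4 903/1000
5 5 1107/1250
6 6 873/1000
s(4y) = (1/(903/1000) − 1)/(4) = 97/3612 ≈ 2.6855%

step 1 [1y] bond c/1=7/100: DF=(1057481/1000000 − 7/100·(0))/(1+7/100) = 9883/10000 ≈ 0.988300
step 2 [2y] swap r/1=406/19477: DF=(1 − 406/19477·(0.988300))/(1+406/19477) = 4797/5000 ≈ 0.959400
step 3 [3y] zero: DF = P = 9291/10000 ≈ 0.929100
step 4 [4y] bond c/1=2/25: DF=(150673/125000 − 2/25·(0.988300+0.959400+0.929100))/(1+2/25) = 903/1000 ≈ 0.903000
step 5 [5y] bond c/1=9/100: DF=(652743/500000 − 9/100·(0.988300+0.959400+0.929100+0.903000))/(1+9/100) = 1107/1250 ≈ 0.885600
step 6 [6y] bond c/1=23/400: DF=(595729/500000 − 23/400·(0.988300+0.959400+0.929100+0.903000+0.885600))/(1+23/400) = 873/1000 ≈ 0.873000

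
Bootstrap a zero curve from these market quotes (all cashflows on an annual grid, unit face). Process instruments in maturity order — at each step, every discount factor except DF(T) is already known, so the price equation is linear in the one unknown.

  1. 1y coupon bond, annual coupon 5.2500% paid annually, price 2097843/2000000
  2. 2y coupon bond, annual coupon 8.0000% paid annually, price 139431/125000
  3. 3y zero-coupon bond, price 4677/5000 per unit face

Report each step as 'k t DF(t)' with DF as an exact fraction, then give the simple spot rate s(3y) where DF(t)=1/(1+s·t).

1 1 4983/5000
2 2 959/1000
3 3 4677/5000
s(3y) = (1/(4677/5000) − 1)/(3) = 323/14031 ≈ 2.3020%

step 1 [1y] bond c/1=21/400: DF=(2097843/2000000 − 21/400·(0))/(1+21/400) = 4983/5000 ≈ 0.996600
step 2 [2y] bond c/1=2/25: DF=(139431/125000 − 2/25·(0.996600))/(1+2/25) = 959/1000 ≈ 0.959000
step 3 [3y] zero: DF = P = 4677/5000 ≈ 0.935400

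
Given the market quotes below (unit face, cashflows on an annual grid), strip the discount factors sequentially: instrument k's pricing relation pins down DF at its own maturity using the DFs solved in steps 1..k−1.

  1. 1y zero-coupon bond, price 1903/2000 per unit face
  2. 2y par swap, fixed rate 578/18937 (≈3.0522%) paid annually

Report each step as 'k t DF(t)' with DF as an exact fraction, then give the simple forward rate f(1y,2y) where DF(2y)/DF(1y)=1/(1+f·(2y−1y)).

1 1 1903/2000
2 2 4711/5000
f(1y,2y) = ((1903/2000)/(4711/5000) − 1)/(1) = 93/9422 ≈ 0.9871%

step 1 [1y] zero: DF = P = 1903/2000 ≈ 0.951500
step 2 [2y] swap r/1=578/18937: DF=(1 − 578/18937·(0.951500))/(1+578/18937) = 4711/5000 ≈ 0.942200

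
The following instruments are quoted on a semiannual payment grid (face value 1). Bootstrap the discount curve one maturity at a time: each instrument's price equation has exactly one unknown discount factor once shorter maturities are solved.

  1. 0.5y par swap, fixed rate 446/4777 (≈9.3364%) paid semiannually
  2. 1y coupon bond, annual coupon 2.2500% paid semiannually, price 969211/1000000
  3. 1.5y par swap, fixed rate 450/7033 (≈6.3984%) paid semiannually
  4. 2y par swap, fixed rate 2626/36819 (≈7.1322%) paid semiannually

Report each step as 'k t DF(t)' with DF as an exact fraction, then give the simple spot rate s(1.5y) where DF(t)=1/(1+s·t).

1 1/2 4777/5000
2 1 4739/5000
3 3/2 91/100
4 2 8687/10000
s(1.5y) = (1/(91/100) − 1)/(3/2) = 6/91 ≈ 6.5934%

step 1 [0.5y] swap r/2=223/4777: DF=(1 − 223/4777·(0))/(1+223/4777) = 4777/5000 ≈ 0.955400
step 2 [1y] bond c/2=9/800: DF=(969211/1000000 − 9/800·(0.955400))/(1+9/800) = 4739/5000 ≈ 0.947800
step 3 [1.5y] swap r/2=225/7033: DF=(1 − 225/7033·(0.955400+0.947800))/(1+225/7033) = 91/100 ≈ 0.910000
step 4 [2y] swap r/2=1313/36819: DF=(1 − 1313/36819·(0.955400+0.947800+0.910000))/(1+1313/36819) = 8687/10000 ≈ 0.868700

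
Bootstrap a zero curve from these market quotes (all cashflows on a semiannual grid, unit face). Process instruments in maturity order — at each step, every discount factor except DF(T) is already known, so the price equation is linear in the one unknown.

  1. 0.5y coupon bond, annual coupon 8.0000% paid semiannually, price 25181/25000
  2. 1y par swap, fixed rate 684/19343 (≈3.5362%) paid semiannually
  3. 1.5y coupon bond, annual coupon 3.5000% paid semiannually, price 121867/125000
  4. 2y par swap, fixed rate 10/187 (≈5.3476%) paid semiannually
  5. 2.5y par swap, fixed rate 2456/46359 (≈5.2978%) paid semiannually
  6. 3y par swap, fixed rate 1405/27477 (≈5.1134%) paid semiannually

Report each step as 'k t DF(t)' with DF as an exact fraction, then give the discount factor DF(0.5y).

1 1/2 1937/2000
2 1 4829/5000
3 3/2 9249/10000
4 2 1799/2000
5 5/2 2193/2500
6 3 1719/2000
DF(0.5y) = 1937/2000 ≈ 0.968500

step 1 [0.5y] bond c/2=1/25: DF=(25181/25000 − 1/25·(0))/(1+1/25) = 1937/2000 ≈ 0.968500
step 2 [1y] swap r/2=342/19343: DF=(1 − 342/19343·(0.968500))/(1+342/19343) = 4829/5000 ≈ 0.965800
step 3 [1.5y] bond c/2=7/400: DF=(121867/125000 − 7/400·(0.968500+0.965800))/(1+7/400) = 9249/10000 ≈ 0.924900
step 4 [2y] swap r/2=5/187: DF=(1 − 5/187·(0.968500+0.965800+0.924900))/(1+5/187) = 1799/2000 ≈ 0.899500
step 5 [2.5y] swap r/2=1228/46359: DF=(1 − 1228/46359·(0.968500+0.965800+0.924900+0.899500))/(1+1228/46359) = 2193/2500 ≈ 0.877200
step 6 [3y] swap r/2=1405/54954: DF=(1 − 1405/54954·(0.968500+0.965800+0.924900+0.899500+0.877200))/(1+1405/54954) = 1719/2000 ≈ 0.859500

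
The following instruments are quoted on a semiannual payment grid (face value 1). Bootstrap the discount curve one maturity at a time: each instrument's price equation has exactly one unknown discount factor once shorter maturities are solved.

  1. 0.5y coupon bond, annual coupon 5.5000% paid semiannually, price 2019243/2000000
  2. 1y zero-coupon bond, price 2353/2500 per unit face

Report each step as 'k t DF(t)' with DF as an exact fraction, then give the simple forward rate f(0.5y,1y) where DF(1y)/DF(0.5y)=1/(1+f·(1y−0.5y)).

1 1/2 4913/5000
2 1 2353/2500
f(0.5y,1y) = ((4913/5000)/(2353/2500) − 1)/(1/2) = 207/2353 ≈ 8.7973%

step 1 [0.5y] bond c/2=11/400: DF=(2019243/2000000 − 11/400·(0))/(1+11/400) = 4913/5000 ≈ 0.982600
step 2 [1y] zero: DF = P = 2353/2500 ≈ 0.941200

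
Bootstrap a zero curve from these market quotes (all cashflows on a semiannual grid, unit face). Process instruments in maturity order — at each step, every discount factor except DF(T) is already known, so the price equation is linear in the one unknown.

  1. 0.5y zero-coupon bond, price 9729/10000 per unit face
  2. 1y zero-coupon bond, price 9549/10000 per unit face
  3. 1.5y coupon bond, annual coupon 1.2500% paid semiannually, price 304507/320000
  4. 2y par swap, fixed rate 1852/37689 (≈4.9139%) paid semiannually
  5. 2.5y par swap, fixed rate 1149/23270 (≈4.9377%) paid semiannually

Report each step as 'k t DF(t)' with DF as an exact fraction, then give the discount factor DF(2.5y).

step 1 [0.5y] zero: DF = P = 9729/10000 ≈ 0.972900
step 2 [1y] zero: DF = P = 9549/10000 ≈ 0.954900
step 3 [1.5y] bond c/2=1/160: DF=(304507/320000 − 1/160·(0.972900+0.954900))/(1+1/160) = 9337/10000 ≈ 0.933700
step 4 [2y] swap r/2=926/37689: DF=(1 − 926/37689·(0.972900+0.954900+0.933700))/(1+926/37689) = 4537/5000 ≈ 0.907400
step 5 [2.5y] swap r/2=1149/46540: DF=(1 − 1149/46540·(0.972900+0.954900+0.933700+0.907400))/(1+1149/46540) = 8851/10000 ≈ 0.885100

1 1/2 9729/10000
2 1 9549/10000
3 3/2 9337/10000
4 2 4537/5000
5 5/2 8851/10000
DF(2.5y) = 8851/10000 ≈ 0.885100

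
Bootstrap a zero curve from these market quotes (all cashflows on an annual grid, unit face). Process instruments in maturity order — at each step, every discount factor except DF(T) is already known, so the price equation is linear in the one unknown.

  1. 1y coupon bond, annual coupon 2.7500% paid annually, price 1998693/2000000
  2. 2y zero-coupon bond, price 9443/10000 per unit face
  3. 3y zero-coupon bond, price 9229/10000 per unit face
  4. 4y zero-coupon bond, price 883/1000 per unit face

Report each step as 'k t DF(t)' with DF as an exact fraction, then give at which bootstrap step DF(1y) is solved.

1 1 4863/5000
2 2 9443/10000
3 3 9229/10000
4 4 883/1000
DF(1y) is solved at step 1

step 1 [1y] bond c/1=11/400: DF=(1998693/2000000 − 11/400·(0))/(1+11/400) = 4863/5000 ≈ 0.972600
step 2 [2y] zero: DF = P = 9443/10000 ≈ 0.944300
step 3 [3y] zero: DF = P = 9229/10000 ≈ 0.922900
step 4 [4y] zero: DF = P = 883/1000 ≈ 0.883000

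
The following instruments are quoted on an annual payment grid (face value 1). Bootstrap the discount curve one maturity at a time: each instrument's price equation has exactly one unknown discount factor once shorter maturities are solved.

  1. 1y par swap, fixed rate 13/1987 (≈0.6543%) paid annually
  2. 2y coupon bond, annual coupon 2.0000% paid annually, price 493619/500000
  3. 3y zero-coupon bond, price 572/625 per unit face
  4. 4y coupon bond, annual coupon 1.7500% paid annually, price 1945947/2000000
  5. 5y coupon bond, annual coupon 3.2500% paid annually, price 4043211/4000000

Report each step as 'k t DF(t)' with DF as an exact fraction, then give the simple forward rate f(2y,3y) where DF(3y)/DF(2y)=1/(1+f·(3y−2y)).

1 1 1987/2000
2 2 2371/2500
3 3 572/625
4 4 9071/10000
5 5 1721/2000
f(2y,3y) = ((2371/2500)/(572/625) − 1)/(1) = 83/2288 ≈ 3.6276%

step 1 [1y] swap r/1=13/1987: DF=(1 − 13/1987·(0))/(1+13/1987) = 1987/2000 ≈ 0.993500
step 2 [2y] bond c/1=1/50: DF=(493619/500000 − 1/50·(0.993500))/(1+1/50) = 2371/2500 ≈ 0.948400
step 3 [3y] zero: DF = P = 572/625 ≈ 0.915200
step 4 [4y] bond c/1=7/400: DF=(1945947/2000000 − 7/400·(0.993500+0.948400+0.915200))/(1+7/400) = 9071/10000 ≈ 0.907100
step 5 [5y] bond c/1=13/400: DF=(4043211/4000000 − 13/400·(0.993500+0.948400+0.915200+0.907100))/(1+13/400) = 1721/2000 ≈ 0.860500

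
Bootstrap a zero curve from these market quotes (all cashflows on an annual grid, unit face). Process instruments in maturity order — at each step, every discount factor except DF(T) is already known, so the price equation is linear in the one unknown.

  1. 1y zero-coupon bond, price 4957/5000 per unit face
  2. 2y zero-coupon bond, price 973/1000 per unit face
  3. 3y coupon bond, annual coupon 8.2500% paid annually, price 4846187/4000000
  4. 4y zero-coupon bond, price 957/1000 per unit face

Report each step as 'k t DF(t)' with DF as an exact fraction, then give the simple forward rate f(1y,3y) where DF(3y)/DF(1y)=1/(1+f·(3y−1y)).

1 1 4957/5000
2 2 973/1000
3 3 1939/2000
4 4 957/1000
f(1y,3y) = ((4957/5000)/(1939/2000) − 1)/(2) = 219/19390 ≈ 1.1294%

step 1 [1y] zero: DF = P = 4957/5000 ≈ 0.991400
step 2 [2y] zero: DF = P = 973/1000 ≈ 0.973000
step 3 [3y] bond c/1=33/400: DF=(4846187/4000000 − 33/400·(0.991400+0.973000))/(1+33/400) = 1939/2000 ≈ 0.969500
step 4 [4y] zero: DF = P = 957/1000 ≈ 0.957000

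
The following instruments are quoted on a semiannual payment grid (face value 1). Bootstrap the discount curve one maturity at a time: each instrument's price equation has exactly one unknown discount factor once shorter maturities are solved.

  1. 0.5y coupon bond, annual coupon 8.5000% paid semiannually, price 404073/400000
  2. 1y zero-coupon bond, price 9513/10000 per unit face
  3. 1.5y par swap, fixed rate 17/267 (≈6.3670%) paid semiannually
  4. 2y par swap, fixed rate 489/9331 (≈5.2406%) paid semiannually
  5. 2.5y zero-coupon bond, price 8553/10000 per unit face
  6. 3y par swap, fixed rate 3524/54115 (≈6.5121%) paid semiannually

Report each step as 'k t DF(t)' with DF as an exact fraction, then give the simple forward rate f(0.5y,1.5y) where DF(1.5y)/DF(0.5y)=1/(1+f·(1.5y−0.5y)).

step 1 [0.5y] bond c/2=17/400: DF=(404073/400000 − 17/400·(0))/(1+17/400) = 969/1000 ≈ 0.969000
step 2 [1y] zero: DF = P = 9513/10000 ≈ 0.951300
step 3 [1.5y] swap r/2=17/534: DF=(1 − 17/534·(0.969000+0.951300))/(1+17/534) = 9099/10000 ≈ 0.909900
step 4 [2y] swap r/2=489/18662: DF=(1 − 489/18662·(0.969000+0.951300+0.909900))/(1+489/18662) = 4511/5000 ≈ 0.902200
step 5 [2.5y] zero: DF = P = 8553/10000 ≈ 0.855300
step 6 [3y] swap r/2=1762/54115: DF=(1 − 1762/54115·(0.969000+0.951300+0.909900+0.902200+0.855300))/(1+1762/54115) = 4119/5000 ≈ 0.823800

1 1/2 969/1000
2 1 9513/10000
3 3/2 9099/10000
4 2 4511/5000
5 5/2 8553/10000
6 3 4119/5000
f(0.5y,1.5y) = ((969/1000)/(9099/10000) − 1)/(1) = 197/3033 ≈ 6.4952%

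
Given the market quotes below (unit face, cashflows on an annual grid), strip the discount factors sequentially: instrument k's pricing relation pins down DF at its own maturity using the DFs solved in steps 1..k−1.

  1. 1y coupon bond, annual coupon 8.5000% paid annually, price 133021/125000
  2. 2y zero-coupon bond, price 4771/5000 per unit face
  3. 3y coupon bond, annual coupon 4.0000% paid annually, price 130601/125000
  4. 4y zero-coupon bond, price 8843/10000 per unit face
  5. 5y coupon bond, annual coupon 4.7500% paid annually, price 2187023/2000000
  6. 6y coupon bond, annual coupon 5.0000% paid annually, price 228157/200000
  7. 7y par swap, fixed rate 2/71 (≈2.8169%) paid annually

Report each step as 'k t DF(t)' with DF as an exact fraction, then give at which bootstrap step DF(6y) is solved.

1 1 613/625
2 2 4771/5000
3 3 4651/5000
4 4 8843/10000
5 5 8739/10000
6 6 8663/10000
7 7 4111/5000
DF(6y) is solved at step 6

step 1 [1y] bond c/1=17/200: DF=(133021/125000 − 17/200·(0))/(1+17/200) = 613/625 ≈ 0.980800
step 2 [2y] zero: DF = P = 4771/5000 ≈ 0.954200
step 3 [3y] bond c/1=1/25: DF=(130601/125000 − 1/25·(0.980800+0.954200))/(1+1/25) = 4651/5000 ≈ 0.930200
step 4 [4y] zero: DF = P = 8843/10000 ≈ 0.884300
step 5 [5y] bond c/1=19/400: DF=(2187023/2000000 − 19/400·(0.980800+0.954200+0.930200+0.884300))/(1+19/400) = 8739/10000 ≈ 0.873900
step 6 [6y] bond c/1=1/20: DF=(228157/200000 − 1/20·(0.980800+0.954200+0.930200+0.884300+0.873900))/(1+1/20) = 8663/10000 ≈ 0.866300
step 7 [7y] swap r/1=2/71: DF=(1 − 2/71·(0.980800+0.954200+0.930200+0.884300+0.873900+0.866300))/(1+2/71) = 4111/5000 ≈ 0.822200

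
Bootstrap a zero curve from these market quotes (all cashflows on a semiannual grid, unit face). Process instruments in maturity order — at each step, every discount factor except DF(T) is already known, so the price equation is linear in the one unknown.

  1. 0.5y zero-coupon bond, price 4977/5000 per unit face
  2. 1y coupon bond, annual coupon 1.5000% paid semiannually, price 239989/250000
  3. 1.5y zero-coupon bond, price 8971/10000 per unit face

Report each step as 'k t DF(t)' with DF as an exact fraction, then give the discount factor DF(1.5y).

1 1/2 4977/5000
2 1 4727/5000
3 3/2 8971/10000
DF(1.5y) = 8971/10000 ≈ 0.897100

step 1 [0.5y] zero: DF = P = 4977/5000 ≈ 0.995400
step 2 [1y] bond c/2=3/400: DF=(239989/250000 − 3/400·(0.995400))/(1+3/400) = 4727/5000 ≈ 0.945400
step 3 [1.5y] zero: DF = P = 8971/10000 ≈ 0.897100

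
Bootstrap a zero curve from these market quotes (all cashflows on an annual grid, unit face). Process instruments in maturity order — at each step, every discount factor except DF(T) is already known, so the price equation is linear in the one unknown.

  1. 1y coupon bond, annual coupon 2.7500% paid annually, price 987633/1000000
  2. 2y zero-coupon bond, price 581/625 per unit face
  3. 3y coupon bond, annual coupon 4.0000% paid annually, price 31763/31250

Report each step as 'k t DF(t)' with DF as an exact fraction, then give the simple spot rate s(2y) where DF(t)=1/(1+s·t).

step 1 [1y] bond c/1=11/400: DF=(987633/1000000 − 11/400·(0))/(1+11/400) = 2403/2500 ≈ 0.961200
step 2 [2y] zero: DF = P = 581/625 ≈ 0.929600
step 3 [3y] bond c/1=1/25: DF=(31763/31250 − 1/25·(0.961200+0.929600))/(1+1/25) = 4523/5000 ≈ 0.904600

1 1 2403/2500
2 2 581/625
3 3 4523/5000
s(2y) = (1/(581/625) − 1)/(2) = 22/581 ≈ 3.7866%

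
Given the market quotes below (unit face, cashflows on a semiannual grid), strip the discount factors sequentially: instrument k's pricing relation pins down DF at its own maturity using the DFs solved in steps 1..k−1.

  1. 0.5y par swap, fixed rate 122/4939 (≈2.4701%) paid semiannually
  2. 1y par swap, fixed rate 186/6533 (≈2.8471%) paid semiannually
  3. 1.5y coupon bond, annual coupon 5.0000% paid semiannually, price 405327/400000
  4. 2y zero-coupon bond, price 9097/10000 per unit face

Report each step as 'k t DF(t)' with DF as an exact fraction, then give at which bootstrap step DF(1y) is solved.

1 1/2 4939/5000
2 1 9721/10000
3 3/2 588/625
4 2 9097/10000
DF(1y) is solved at step 2

step 1 [0.5y] swap r/2=61/4939: DF=(1 − 61/4939·(0))/(1+61/4939) = 4939/5000 ≈ 0.987800
step 2 [1y] swap r/2=93/6533: DF=(1 − 93/6533·(0.987800))/(1+93/6533) = 9721/10000 ≈ 0.972100
step 3 [1.5y] bond c/2=1/40: DF=(405327/400000 − 1/40·(0.987800+0.972100))/(1+1/40) = 588/625 ≈ 0.940800
step 4 [2y] zero: DF = P = 9097/10000 ≈ 0.909700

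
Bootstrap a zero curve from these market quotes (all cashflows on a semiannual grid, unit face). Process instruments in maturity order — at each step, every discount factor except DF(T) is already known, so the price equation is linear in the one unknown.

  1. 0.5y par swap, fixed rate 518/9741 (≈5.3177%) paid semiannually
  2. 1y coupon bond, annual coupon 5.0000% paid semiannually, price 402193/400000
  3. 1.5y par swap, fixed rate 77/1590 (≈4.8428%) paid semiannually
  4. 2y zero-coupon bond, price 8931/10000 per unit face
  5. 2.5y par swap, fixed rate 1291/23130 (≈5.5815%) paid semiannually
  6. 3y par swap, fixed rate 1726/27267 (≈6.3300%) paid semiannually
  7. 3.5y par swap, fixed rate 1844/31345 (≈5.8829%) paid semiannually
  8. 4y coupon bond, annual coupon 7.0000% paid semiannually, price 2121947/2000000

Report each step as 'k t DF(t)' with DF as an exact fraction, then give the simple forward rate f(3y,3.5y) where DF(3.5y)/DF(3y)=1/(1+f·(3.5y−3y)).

step 1 [0.5y] swap r/2=259/9741: DF=(1 − 259/9741·(0))/(1+259/9741) = 9741/10000 ≈ 0.974100
step 2 [1y] bond c/2=1/40: DF=(402193/400000 − 1/40·(0.974100))/(1+1/40) = 2393/2500 ≈ 0.957200
step 3 [1.5y] swap r/2=77/3180: DF=(1 − 77/3180·(0.974100+0.957200))/(1+77/3180) = 9307/10000 ≈ 0.930700
step 4 [2y] zero: DF = P = 8931/10000 ≈ 0.893100
step 5 [2.5y] swap r/2=1291/46260: DF=(1 − 1291/46260·(0.974100+0.957200+0.930700+0.893100))/(1+1291/46260) = 8709/10000 ≈ 0.870900
step 6 [3y] swap r/2=863/27267: DF=(1 − 863/27267·(0.974100+0.957200+0.930700+0.893100+0.870900))/(1+863/27267) = 4137/5000 ≈ 0.827400
step 7 [3.5y] swap r/2=922/31345: DF=(1 − 922/31345·(0.974100+0.957200+0.930700+0.893100+0.870900+0.827400))/(1+922/31345) = 2039/2500 ≈ 0.815600
step 8 [4y] bond c/2=7/200: DF=(2121947/2000000 − 7/200·(0.974100+0.957200+0.930700+0.893100+0.870900+0.827400+0.815600))/(1+7/200) = 8131/10000 ≈ 0.813100

1 1/2 9741/10000
2 1 2393/2500
3 3/2 9307/10000
4 2 8931/10000
5 5/2 8709/10000
6 3 4137/5000
7 7/2 2039/2500
8 4 8131/10000
f(3y,3.5y) = ((4137/5000)/(2039/2500) − 1)/(1/2) = 59/2039 ≈ 2.8936%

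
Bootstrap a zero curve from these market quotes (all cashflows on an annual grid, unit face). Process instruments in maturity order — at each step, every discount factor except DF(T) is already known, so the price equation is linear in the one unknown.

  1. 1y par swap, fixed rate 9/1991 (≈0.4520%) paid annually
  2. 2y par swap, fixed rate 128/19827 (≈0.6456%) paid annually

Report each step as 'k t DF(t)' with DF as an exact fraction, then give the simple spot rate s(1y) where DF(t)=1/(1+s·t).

1 1 1991/2000
2 2 617/625
s(1y) = (1/(1991/2000) − 1)/(1) = 9/1991 ≈ 0.4520%

step 1 [1y] swap r/1=9/1991: DF=(1 − 9/1991·(0))/(1+9/1991) = 1991/2000 ≈ 0.995500
step 2 [2y] swap r/1=128/19827: DF=(1 − 128/19827·(0.995500))/(1+128/19827) = 617/625 ≈ 0.987200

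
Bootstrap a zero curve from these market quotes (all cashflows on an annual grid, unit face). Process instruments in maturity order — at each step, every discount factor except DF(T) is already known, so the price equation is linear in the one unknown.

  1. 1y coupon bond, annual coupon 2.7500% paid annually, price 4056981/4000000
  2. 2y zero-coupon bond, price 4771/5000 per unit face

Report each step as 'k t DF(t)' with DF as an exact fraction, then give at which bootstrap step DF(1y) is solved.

step 1 [1y] bond c/1=11/400: DF=(4056981/4000000 − 11/400·(0))/(1+11/400) = 9871/10000 ≈ 0.987100
step 2 [2y] zero: DF = P = 4771/5000 ≈ 0.954200

1 1 9871/10000
2 2 4771/5000
DF(1y) is solved at step 1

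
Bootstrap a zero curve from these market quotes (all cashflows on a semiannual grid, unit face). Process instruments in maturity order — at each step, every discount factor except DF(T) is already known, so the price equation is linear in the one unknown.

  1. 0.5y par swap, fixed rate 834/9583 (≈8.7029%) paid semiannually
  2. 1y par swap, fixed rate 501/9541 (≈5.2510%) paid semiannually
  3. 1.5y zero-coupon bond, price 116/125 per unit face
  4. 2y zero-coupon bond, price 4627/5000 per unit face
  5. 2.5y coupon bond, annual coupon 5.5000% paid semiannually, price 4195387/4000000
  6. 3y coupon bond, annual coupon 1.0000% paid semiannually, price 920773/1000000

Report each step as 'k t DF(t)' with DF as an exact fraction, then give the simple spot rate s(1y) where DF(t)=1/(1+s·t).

1 1/2 9583/10000
2 1 9499/10000
3 3/2 116/125
4 2 4627/5000
5 5/2 9201/10000
6 3 8929/10000
s(1y) = (1/(9499/10000) − 1)/(1) = 501/9499 ≈ 5.2742%

step 1 [0.5y] swap r/2=417/9583: DF=(1 − 417/9583·(0))/(1+417/9583) = 9583/10000 ≈ 0.958300
step 2 [1y] swap r/2=501/19082: DF=(1 − 501/19082·(0.958300))/(1+501/19082) = 9499/10000 ≈ 0.949900
step 3 [1.5y] zero: DF = P = 116/125 ≈ 0.928000
step 4 [2y] zero: DF = P = 4627/5000 ≈ 0.925400
step 5 [2.5y] bond c/2=11/400: DF=(4195387/4000000 − 11/400·(0.958300+0.949900+0.928000+0.925400))/(1+11/400) = 9201/10000 ≈ 0.920100
step 6 [3y] bond c/2=1/200: DF=(920773/1000000 − 1/200·(0.958300+0.949900+0.928000+0.925400+0.920100))/(1+1/200) = 8929/10000 ≈ 0.892900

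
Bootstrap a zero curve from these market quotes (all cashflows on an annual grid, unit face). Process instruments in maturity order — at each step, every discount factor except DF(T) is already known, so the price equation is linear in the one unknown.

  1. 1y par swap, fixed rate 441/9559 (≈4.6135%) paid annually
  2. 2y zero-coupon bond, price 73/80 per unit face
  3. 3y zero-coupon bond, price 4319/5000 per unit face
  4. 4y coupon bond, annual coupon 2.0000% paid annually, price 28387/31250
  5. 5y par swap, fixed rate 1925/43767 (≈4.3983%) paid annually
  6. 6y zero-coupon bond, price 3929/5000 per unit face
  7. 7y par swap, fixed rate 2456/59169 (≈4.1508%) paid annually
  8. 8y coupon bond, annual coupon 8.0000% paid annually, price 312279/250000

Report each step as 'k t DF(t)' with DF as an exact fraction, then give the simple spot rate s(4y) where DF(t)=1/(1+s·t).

1 1 9559/10000
2 2 73/80
3 3 4319/5000
4 4 837/1000
5 5 323/400
6 6 3929/5000
7 7 943/1250
8 8 7183/10000
s(4y) = (1/(837/1000) − 1)/(4) = 163/3348 ≈ 4.8686%

step 1 [1y] swap r/1=441/9559: DF=(1 − 441/9559·(0))/(1+441/9559) = 9559/10000 ≈ 0.955900
step 2 [2y] zero: DF = P = 73/80 ≈ 0.912500
step 3 [3y] zero: DF = P = 4319/5000 ≈ 0.863800
step 4 [4y] bond c/1=1/50: DF=(28387/31250 − 1/50·(0.955900+0.912500+0.863800))/(1+1/50) = 837/1000 ≈ 0.837000
step 5 [5y] swap r/1=1925/43767: DF=(1 − 1925/43767·(0.955900+0.912500+0.863800+0.837000))/(1+1925/43767) = 323/400 ≈ 0.807500
step 6 [6y] zero: DF = P = 3929/5000 ≈ 0.785800
step 7 [7y] swap r/1=2456/59169: DF=(1 − 2456/59169·(0.955900+0.912500+0.863800+0.837000+0.807500+0.785800))/(1+2456/59169) = 943/1250 ≈ 0.754400
step 8 [8y] bond c/1=2/25: DF=(312279/250000 − 2/25·(0.955900+0.912500+0.863800+0.837000+0.807500+0.785800+0.754400))/(1+2/25) = 7183/10000 ≈ 0.718300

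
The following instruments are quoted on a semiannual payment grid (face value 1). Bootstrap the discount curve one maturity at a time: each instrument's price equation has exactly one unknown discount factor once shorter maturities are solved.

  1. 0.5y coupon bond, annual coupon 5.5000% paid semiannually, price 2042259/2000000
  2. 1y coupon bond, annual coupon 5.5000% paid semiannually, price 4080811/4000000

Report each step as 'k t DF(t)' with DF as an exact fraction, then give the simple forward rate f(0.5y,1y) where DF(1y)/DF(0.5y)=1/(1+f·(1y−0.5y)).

1 1/2 4969/5000
2 1 9663/10000
f(0.5y,1y) = ((4969/5000)/(9663/10000) − 1)/(1/2) = 550/9663 ≈ 5.6918%

step 1 [0.5y] bond c/2=11/400: DF=(2042259/2000000 − 11/400·(0))/(1+11/400) = 4969/5000 ≈ 0.993800
step 2 [1y] bond c/2=11/400: DF=(4080811/4000000 − 11/400·(0.993800))/(1+11/400) = 9663/10000 ≈ 0.966300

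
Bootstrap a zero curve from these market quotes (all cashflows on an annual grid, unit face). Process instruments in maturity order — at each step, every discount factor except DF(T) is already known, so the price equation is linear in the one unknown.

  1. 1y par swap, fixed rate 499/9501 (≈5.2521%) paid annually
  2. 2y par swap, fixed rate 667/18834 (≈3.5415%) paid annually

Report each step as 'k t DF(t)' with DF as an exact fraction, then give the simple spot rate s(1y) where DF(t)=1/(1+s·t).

1 1 9501/10000
2 2 9333/10000
s(1y) = (1/(9501/10000) − 1)/(1) = 499/9501 ≈ 5.2521%

step 1 [1y] swap r/1=499/9501: DF=(1 − 499/9501·(0))/(1+499/9501) = 9501/10000 ≈ 0.950100
step 2 [2y] swap r/1=667/18834: DF=(1 − 667/18834·(0.950100))/(1+667/18834) = 9333/10000 ≈ 0.933300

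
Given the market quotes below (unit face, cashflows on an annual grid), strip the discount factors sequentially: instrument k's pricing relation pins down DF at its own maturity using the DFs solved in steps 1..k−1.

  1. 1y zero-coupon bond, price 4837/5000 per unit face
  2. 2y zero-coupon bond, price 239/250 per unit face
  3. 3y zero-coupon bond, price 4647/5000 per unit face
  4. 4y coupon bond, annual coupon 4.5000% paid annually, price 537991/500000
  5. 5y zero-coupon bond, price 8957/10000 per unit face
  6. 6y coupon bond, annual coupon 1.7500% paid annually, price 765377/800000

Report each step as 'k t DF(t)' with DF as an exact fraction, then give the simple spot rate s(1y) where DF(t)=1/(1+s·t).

1 1 4837/5000
2 2 239/250
3 3 4647/5000
4 4 2267/2500
5 5 8957/10000
6 6 4301/5000
s(1y) = (1/(4837/5000) − 1)/(1) = 163/4837 ≈ 3.3699%

step 1 [1y] zero: DF = P = 4837/5000 ≈ 0.967400
step 2 [2y] zero: DF = P = 239/250 ≈ 0.956000
step 3 [3y] zero: DF = P = 4647/5000 ≈ 0.929400
step 4 [4y] bond c/1=9/200: DF=(537991/500000 − 9/200·(0.967400+0.956000+0.929400))/(1+9/200) = 2267/2500 ≈ 0.906800
step 5 [5y] zero: DF = P = 8957/10000 ≈ 0.895700
step 6 [6y] bond c/1=7/400: DF=(765377/800000 − 7/400·(0.967400+0.956000+0.929400+0.906800+0.895700))/(1+7/400) = 4301/5000 ≈ 0.860200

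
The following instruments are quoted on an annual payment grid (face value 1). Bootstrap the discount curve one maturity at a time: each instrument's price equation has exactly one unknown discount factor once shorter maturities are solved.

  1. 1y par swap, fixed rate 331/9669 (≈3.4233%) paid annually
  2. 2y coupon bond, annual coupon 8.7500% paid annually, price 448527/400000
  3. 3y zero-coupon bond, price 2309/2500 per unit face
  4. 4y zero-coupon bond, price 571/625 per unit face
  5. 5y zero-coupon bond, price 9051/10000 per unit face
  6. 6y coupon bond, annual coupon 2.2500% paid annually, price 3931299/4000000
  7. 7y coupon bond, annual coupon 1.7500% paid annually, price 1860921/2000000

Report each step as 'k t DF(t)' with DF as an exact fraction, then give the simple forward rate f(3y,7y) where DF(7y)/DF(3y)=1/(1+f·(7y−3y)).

step 1 [1y] swap r/1=331/9669: DF=(1 − 331/9669·(0))/(1+331/9669) = 9669/10000 ≈ 0.966900
step 2 [2y] bond c/1=7/80: DF=(448527/400000 − 7/80·(0.966900))/(1+7/80) = 9533/10000 ≈ 0.953300
step 3 [3y] zero: DF = P = 2309/2500 ≈ 0.923600
step 4 [4y] zero: DF = P = 571/625 ≈ 0.913600
step 5 [5y] zero: DF = P = 9051/10000 ≈ 0.905100
step 6 [6y] bond c/1=9/400: DF=(3931299/4000000 − 9/400·(0.966900+0.953300+0.923600+0.913600+0.905100))/(1+9/400) = 4293/5000 ≈ 0.858600
step 7 [7y] bond c/1=7/400: DF=(1860921/2000000 − 7/400·(0.966900+0.953300+0.923600+0.913600+0.905100+0.858600))/(1+7/400) = 1639/2000 ≈ 0.819500

1 1 9669/10000
2 2 9533/10000
3 3 2309/2500
4 4 571/625
5 5 9051/10000
6 6 4293/5000
7 7 1639/2000
f(3y,7y) = ((2309/2500)/(1639/2000) − 1)/(4) = 1041/32780 ≈ 3.1757%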